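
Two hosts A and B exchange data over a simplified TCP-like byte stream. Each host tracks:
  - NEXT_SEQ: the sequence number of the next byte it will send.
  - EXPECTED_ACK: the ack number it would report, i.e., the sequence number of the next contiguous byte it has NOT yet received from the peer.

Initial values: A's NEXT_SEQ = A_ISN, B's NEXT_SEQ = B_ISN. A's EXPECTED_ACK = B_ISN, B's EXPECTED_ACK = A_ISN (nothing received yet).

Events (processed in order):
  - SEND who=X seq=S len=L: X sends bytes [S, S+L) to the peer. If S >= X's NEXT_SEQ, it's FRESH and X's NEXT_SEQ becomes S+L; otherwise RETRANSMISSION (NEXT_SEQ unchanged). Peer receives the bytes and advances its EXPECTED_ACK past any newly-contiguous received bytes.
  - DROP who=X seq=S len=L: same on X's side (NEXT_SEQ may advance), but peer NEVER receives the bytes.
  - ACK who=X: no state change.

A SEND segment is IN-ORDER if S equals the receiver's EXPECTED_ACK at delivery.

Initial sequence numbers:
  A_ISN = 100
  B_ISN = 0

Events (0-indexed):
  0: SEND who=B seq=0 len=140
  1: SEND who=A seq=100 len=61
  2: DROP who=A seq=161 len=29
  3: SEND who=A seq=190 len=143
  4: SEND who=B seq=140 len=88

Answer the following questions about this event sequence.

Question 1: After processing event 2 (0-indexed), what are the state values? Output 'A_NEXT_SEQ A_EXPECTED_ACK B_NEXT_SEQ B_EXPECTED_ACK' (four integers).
After event 0: A_seq=100 A_ack=140 B_seq=140 B_ack=100
After event 1: A_seq=161 A_ack=140 B_seq=140 B_ack=161
After event 2: A_seq=190 A_ack=140 B_seq=140 B_ack=161

190 140 140 161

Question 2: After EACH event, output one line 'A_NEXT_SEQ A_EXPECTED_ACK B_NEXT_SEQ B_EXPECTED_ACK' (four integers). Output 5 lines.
100 140 140 100
161 140 140 161
190 140 140 161
333 140 140 161
333 228 228 161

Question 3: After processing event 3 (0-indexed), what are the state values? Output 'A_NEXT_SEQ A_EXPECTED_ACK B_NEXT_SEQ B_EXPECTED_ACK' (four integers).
After event 0: A_seq=100 A_ack=140 B_seq=140 B_ack=100
After event 1: A_seq=161 A_ack=140 B_seq=140 B_ack=161
After event 2: A_seq=190 A_ack=140 B_seq=140 B_ack=161
After event 3: A_seq=333 A_ack=140 B_seq=140 B_ack=161

333 140 140 161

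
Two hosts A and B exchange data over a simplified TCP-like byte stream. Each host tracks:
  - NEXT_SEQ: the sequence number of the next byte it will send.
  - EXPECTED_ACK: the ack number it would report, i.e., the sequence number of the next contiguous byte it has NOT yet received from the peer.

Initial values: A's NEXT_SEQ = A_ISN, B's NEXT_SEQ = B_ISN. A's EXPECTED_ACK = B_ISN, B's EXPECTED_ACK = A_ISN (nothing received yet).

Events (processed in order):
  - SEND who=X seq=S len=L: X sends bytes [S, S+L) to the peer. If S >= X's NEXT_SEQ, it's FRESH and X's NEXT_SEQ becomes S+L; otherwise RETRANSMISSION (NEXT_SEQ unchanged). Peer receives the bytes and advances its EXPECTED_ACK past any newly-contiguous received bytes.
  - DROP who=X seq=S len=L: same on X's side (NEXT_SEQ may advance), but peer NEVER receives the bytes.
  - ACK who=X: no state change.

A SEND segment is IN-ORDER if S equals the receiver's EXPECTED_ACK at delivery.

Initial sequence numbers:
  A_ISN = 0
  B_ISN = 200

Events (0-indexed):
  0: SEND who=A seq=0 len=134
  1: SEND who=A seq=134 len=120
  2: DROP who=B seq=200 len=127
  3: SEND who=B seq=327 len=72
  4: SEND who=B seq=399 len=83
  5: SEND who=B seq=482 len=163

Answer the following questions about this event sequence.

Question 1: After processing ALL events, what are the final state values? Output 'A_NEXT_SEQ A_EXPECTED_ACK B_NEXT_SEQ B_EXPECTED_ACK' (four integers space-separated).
After event 0: A_seq=134 A_ack=200 B_seq=200 B_ack=134
After event 1: A_seq=254 A_ack=200 B_seq=200 B_ack=254
After event 2: A_seq=254 A_ack=200 B_seq=327 B_ack=254
After event 3: A_seq=254 A_ack=200 B_seq=399 B_ack=254
After event 4: A_seq=254 A_ack=200 B_seq=482 B_ack=254
After event 5: A_seq=254 A_ack=200 B_seq=645 B_ack=254

Answer: 254 200 645 254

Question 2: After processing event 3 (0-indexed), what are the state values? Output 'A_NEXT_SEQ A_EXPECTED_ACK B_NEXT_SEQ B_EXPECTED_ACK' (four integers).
After event 0: A_seq=134 A_ack=200 B_seq=200 B_ack=134
After event 1: A_seq=254 A_ack=200 B_seq=200 B_ack=254
After event 2: A_seq=254 A_ack=200 B_seq=327 B_ack=254
After event 3: A_seq=254 A_ack=200 B_seq=399 B_ack=254

254 200 399 254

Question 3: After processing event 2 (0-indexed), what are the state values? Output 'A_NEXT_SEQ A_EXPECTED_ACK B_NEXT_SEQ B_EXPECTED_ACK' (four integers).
After event 0: A_seq=134 A_ack=200 B_seq=200 B_ack=134
After event 1: A_seq=254 A_ack=200 B_seq=200 B_ack=254
After event 2: A_seq=254 A_ack=200 B_seq=327 B_ack=254

254 200 327 254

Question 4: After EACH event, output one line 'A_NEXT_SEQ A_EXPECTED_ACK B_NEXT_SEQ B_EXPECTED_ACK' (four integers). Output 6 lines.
134 200 200 134
254 200 200 254
254 200 327 254
254 200 399 254
254 200 482 254
254 200 645 254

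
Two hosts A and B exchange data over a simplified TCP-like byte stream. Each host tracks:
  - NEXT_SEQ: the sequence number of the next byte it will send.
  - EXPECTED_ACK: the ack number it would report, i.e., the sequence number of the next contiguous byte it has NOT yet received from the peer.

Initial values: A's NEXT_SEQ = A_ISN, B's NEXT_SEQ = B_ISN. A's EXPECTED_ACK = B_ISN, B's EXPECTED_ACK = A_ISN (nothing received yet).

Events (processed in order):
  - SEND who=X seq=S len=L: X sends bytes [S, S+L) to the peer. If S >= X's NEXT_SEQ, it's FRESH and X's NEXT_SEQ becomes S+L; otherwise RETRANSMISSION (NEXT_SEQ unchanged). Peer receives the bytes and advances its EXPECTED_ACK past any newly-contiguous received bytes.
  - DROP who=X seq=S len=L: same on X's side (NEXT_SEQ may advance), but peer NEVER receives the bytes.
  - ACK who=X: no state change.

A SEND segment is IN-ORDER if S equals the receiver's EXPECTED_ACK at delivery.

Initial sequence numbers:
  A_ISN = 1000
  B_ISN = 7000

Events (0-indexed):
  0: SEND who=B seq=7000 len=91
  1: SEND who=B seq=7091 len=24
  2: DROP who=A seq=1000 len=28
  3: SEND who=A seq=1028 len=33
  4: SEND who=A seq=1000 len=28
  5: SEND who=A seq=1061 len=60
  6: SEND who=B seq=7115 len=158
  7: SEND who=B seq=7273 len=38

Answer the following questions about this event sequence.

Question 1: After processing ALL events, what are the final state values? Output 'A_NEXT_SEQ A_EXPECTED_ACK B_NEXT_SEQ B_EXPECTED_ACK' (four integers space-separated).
After event 0: A_seq=1000 A_ack=7091 B_seq=7091 B_ack=1000
After event 1: A_seq=1000 A_ack=7115 B_seq=7115 B_ack=1000
After event 2: A_seq=1028 A_ack=7115 B_seq=7115 B_ack=1000
After event 3: A_seq=1061 A_ack=7115 B_seq=7115 B_ack=1000
After event 4: A_seq=1061 A_ack=7115 B_seq=7115 B_ack=1061
After event 5: A_seq=1121 A_ack=7115 B_seq=7115 B_ack=1121
After event 6: A_seq=1121 A_ack=7273 B_seq=7273 B_ack=1121
After event 7: A_seq=1121 A_ack=7311 B_seq=7311 B_ack=1121

Answer: 1121 7311 7311 1121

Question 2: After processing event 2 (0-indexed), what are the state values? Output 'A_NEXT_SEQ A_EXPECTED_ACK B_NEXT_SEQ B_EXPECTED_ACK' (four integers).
After event 0: A_seq=1000 A_ack=7091 B_seq=7091 B_ack=1000
After event 1: A_seq=1000 A_ack=7115 B_seq=7115 B_ack=1000
After event 2: A_seq=1028 A_ack=7115 B_seq=7115 B_ack=1000

1028 7115 7115 1000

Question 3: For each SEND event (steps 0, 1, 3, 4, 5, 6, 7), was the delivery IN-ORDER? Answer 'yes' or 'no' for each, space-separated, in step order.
Step 0: SEND seq=7000 -> in-order
Step 1: SEND seq=7091 -> in-order
Step 3: SEND seq=1028 -> out-of-order
Step 4: SEND seq=1000 -> in-order
Step 5: SEND seq=1061 -> in-order
Step 6: SEND seq=7115 -> in-order
Step 7: SEND seq=7273 -> in-order

Answer: yes yes no yes yes yes yes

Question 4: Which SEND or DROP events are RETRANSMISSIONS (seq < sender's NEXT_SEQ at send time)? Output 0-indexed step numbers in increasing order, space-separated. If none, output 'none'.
Step 0: SEND seq=7000 -> fresh
Step 1: SEND seq=7091 -> fresh
Step 2: DROP seq=1000 -> fresh
Step 3: SEND seq=1028 -> fresh
Step 4: SEND seq=1000 -> retransmit
Step 5: SEND seq=1061 -> fresh
Step 6: SEND seq=7115 -> fresh
Step 7: SEND seq=7273 -> fresh

Answer: 4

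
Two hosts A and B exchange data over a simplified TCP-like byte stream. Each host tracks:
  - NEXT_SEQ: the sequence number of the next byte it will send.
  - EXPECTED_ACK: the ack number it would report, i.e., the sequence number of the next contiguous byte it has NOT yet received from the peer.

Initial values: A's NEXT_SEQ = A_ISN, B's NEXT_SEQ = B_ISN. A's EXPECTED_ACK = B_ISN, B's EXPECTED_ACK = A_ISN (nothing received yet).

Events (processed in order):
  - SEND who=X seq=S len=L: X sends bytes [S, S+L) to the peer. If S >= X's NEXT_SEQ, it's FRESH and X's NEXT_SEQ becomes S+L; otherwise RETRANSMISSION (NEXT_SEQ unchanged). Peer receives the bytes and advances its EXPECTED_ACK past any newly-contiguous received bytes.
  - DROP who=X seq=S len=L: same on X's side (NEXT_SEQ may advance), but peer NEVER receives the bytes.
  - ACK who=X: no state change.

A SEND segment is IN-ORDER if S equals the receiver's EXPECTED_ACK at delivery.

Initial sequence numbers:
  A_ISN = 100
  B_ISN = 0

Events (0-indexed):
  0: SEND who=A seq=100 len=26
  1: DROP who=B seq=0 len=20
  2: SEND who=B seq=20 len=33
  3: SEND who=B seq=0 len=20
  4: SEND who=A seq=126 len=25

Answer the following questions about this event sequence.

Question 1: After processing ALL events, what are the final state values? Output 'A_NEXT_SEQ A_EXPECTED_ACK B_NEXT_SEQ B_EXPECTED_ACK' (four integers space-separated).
Answer: 151 53 53 151

Derivation:
After event 0: A_seq=126 A_ack=0 B_seq=0 B_ack=126
After event 1: A_seq=126 A_ack=0 B_seq=20 B_ack=126
After event 2: A_seq=126 A_ack=0 B_seq=53 B_ack=126
After event 3: A_seq=126 A_ack=53 B_seq=53 B_ack=126
After event 4: A_seq=151 A_ack=53 B_seq=53 B_ack=151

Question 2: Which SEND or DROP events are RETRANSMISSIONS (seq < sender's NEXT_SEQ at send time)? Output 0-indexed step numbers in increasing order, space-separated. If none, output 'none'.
Answer: 3

Derivation:
Step 0: SEND seq=100 -> fresh
Step 1: DROP seq=0 -> fresh
Step 2: SEND seq=20 -> fresh
Step 3: SEND seq=0 -> retransmit
Step 4: SEND seq=126 -> fresh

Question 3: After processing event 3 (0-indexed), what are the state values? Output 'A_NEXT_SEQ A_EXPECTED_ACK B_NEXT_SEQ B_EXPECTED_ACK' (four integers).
After event 0: A_seq=126 A_ack=0 B_seq=0 B_ack=126
After event 1: A_seq=126 A_ack=0 B_seq=20 B_ack=126
After event 2: A_seq=126 A_ack=0 B_seq=53 B_ack=126
After event 3: A_seq=126 A_ack=53 B_seq=53 B_ack=126

126 53 53 126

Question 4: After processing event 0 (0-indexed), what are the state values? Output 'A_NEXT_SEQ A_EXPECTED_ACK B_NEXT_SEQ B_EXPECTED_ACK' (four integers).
After event 0: A_seq=126 A_ack=0 B_seq=0 B_ack=126

126 0 0 126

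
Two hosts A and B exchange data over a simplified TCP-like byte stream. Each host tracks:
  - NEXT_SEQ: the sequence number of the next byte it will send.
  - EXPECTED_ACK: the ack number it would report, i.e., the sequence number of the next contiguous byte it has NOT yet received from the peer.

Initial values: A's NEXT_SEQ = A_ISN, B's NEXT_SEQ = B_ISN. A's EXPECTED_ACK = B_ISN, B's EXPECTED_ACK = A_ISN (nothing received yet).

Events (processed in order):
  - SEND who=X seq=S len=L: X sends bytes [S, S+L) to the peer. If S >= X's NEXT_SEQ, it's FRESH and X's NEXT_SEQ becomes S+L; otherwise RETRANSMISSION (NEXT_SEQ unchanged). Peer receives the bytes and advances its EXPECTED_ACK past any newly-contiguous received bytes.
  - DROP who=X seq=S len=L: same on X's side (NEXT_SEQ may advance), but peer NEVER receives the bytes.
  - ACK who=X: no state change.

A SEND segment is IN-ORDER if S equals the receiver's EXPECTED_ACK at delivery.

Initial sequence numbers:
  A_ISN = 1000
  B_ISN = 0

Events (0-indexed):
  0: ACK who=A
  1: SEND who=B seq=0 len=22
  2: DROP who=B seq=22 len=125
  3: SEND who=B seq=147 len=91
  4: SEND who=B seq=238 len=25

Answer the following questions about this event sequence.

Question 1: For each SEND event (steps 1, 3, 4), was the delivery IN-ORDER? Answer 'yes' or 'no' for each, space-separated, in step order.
Answer: yes no no

Derivation:
Step 1: SEND seq=0 -> in-order
Step 3: SEND seq=147 -> out-of-order
Step 4: SEND seq=238 -> out-of-order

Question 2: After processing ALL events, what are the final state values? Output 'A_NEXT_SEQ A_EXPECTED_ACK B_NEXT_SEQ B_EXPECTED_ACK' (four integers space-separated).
Answer: 1000 22 263 1000

Derivation:
After event 0: A_seq=1000 A_ack=0 B_seq=0 B_ack=1000
After event 1: A_seq=1000 A_ack=22 B_seq=22 B_ack=1000
After event 2: A_seq=1000 A_ack=22 B_seq=147 B_ack=1000
After event 3: A_seq=1000 A_ack=22 B_seq=238 B_ack=1000
After event 4: A_seq=1000 A_ack=22 B_seq=263 B_ack=1000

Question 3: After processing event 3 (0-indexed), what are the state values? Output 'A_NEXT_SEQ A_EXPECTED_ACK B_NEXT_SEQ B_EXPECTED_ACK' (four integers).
After event 0: A_seq=1000 A_ack=0 B_seq=0 B_ack=1000
After event 1: A_seq=1000 A_ack=22 B_seq=22 B_ack=1000
After event 2: A_seq=1000 A_ack=22 B_seq=147 B_ack=1000
After event 3: A_seq=1000 A_ack=22 B_seq=238 B_ack=1000

1000 22 238 1000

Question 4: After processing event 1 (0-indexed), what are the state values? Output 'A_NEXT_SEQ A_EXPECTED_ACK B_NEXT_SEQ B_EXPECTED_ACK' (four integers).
After event 0: A_seq=1000 A_ack=0 B_seq=0 B_ack=1000
After event 1: A_seq=1000 A_ack=22 B_seq=22 B_ack=1000

1000 22 22 1000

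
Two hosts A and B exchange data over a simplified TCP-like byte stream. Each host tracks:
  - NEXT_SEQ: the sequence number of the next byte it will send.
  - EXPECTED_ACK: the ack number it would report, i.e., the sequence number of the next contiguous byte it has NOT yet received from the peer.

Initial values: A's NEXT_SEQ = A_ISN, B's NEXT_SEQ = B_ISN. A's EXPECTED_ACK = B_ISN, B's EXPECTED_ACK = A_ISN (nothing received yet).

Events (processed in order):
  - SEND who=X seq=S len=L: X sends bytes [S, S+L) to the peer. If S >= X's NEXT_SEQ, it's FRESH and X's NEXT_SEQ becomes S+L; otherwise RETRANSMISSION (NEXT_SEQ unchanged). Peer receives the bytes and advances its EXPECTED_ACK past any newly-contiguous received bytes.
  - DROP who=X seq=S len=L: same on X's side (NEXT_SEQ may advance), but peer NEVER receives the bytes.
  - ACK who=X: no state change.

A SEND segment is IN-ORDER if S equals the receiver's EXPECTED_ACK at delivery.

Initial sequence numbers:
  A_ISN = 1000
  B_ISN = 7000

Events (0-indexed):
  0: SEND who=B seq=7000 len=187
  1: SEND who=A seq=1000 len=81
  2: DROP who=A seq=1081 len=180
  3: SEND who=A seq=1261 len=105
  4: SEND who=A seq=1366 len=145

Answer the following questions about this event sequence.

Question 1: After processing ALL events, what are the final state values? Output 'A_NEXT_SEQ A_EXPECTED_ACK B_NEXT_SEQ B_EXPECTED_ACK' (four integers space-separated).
Answer: 1511 7187 7187 1081

Derivation:
After event 0: A_seq=1000 A_ack=7187 B_seq=7187 B_ack=1000
After event 1: A_seq=1081 A_ack=7187 B_seq=7187 B_ack=1081
After event 2: A_seq=1261 A_ack=7187 B_seq=7187 B_ack=1081
After event 3: A_seq=1366 A_ack=7187 B_seq=7187 B_ack=1081
After event 4: A_seq=1511 A_ack=7187 B_seq=7187 B_ack=1081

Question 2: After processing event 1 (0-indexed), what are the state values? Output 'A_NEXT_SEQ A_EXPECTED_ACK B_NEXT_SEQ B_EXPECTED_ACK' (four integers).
After event 0: A_seq=1000 A_ack=7187 B_seq=7187 B_ack=1000
After event 1: A_seq=1081 A_ack=7187 B_seq=7187 B_ack=1081

1081 7187 7187 1081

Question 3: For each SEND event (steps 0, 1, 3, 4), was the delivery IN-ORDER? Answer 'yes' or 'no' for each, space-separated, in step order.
Step 0: SEND seq=7000 -> in-order
Step 1: SEND seq=1000 -> in-order
Step 3: SEND seq=1261 -> out-of-order
Step 4: SEND seq=1366 -> out-of-order

Answer: yes yes no no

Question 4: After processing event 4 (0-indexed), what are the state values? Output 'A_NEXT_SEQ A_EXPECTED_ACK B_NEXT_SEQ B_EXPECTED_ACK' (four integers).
After event 0: A_seq=1000 A_ack=7187 B_seq=7187 B_ack=1000
After event 1: A_seq=1081 A_ack=7187 B_seq=7187 B_ack=1081
After event 2: A_seq=1261 A_ack=7187 B_seq=7187 B_ack=1081
After event 3: A_seq=1366 A_ack=7187 B_seq=7187 B_ack=1081
After event 4: A_seq=1511 A_ack=7187 B_seq=7187 B_ack=1081

1511 7187 7187 1081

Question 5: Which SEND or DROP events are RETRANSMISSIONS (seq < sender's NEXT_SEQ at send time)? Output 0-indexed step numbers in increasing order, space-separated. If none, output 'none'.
Answer: none

Derivation:
Step 0: SEND seq=7000 -> fresh
Step 1: SEND seq=1000 -> fresh
Step 2: DROP seq=1081 -> fresh
Step 3: SEND seq=1261 -> fresh
Step 4: SEND seq=1366 -> fresh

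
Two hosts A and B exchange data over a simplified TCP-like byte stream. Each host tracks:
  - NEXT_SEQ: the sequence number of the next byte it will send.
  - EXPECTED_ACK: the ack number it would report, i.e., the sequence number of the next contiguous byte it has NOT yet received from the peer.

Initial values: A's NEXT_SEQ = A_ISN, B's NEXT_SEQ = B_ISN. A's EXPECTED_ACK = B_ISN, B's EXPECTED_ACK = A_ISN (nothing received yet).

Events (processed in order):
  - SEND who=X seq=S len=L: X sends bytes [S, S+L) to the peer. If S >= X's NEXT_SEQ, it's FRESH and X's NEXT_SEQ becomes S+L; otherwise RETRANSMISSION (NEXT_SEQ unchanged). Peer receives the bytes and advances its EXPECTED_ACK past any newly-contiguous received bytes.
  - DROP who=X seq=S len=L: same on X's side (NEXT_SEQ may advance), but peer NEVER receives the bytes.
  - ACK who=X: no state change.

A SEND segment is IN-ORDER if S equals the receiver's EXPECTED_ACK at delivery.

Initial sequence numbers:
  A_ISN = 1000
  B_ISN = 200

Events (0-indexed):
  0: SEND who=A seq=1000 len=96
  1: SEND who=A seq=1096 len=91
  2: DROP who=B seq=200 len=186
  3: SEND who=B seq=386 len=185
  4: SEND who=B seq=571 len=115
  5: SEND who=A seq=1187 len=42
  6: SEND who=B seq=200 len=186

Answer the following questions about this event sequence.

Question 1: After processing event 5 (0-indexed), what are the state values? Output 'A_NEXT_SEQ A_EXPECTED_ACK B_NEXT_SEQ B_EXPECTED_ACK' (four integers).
After event 0: A_seq=1096 A_ack=200 B_seq=200 B_ack=1096
After event 1: A_seq=1187 A_ack=200 B_seq=200 B_ack=1187
After event 2: A_seq=1187 A_ack=200 B_seq=386 B_ack=1187
After event 3: A_seq=1187 A_ack=200 B_seq=571 B_ack=1187
After event 4: A_seq=1187 A_ack=200 B_seq=686 B_ack=1187
After event 5: A_seq=1229 A_ack=200 B_seq=686 B_ack=1229

1229 200 686 1229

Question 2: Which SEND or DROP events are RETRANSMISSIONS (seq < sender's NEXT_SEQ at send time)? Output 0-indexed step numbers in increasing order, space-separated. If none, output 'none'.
Answer: 6

Derivation:
Step 0: SEND seq=1000 -> fresh
Step 1: SEND seq=1096 -> fresh
Step 2: DROP seq=200 -> fresh
Step 3: SEND seq=386 -> fresh
Step 4: SEND seq=571 -> fresh
Step 5: SEND seq=1187 -> fresh
Step 6: SEND seq=200 -> retransmit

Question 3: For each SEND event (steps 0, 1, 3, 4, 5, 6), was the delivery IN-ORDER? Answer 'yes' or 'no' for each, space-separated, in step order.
Answer: yes yes no no yes yes

Derivation:
Step 0: SEND seq=1000 -> in-order
Step 1: SEND seq=1096 -> in-order
Step 3: SEND seq=386 -> out-of-order
Step 4: SEND seq=571 -> out-of-order
Step 5: SEND seq=1187 -> in-order
Step 6: SEND seq=200 -> in-order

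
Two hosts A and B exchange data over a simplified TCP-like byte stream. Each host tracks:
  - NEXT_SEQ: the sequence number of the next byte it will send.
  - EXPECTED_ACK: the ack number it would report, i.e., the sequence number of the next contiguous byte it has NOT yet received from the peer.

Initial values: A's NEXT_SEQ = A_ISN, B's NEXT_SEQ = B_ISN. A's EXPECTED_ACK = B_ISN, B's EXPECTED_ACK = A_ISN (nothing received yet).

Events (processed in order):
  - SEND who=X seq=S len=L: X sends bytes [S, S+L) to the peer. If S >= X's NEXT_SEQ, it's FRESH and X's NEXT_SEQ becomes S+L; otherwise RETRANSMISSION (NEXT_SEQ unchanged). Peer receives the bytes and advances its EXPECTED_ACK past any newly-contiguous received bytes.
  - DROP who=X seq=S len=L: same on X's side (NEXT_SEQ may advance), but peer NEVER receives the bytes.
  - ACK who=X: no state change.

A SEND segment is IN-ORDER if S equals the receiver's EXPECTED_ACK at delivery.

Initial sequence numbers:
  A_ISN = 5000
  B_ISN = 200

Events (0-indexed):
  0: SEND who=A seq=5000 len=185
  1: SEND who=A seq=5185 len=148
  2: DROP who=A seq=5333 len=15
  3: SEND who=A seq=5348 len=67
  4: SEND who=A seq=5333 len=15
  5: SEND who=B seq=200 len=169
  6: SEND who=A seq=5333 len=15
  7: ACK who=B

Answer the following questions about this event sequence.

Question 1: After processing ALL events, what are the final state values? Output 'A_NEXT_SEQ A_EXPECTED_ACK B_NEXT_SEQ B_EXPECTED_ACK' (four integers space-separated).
Answer: 5415 369 369 5415

Derivation:
After event 0: A_seq=5185 A_ack=200 B_seq=200 B_ack=5185
After event 1: A_seq=5333 A_ack=200 B_seq=200 B_ack=5333
After event 2: A_seq=5348 A_ack=200 B_seq=200 B_ack=5333
After event 3: A_seq=5415 A_ack=200 B_seq=200 B_ack=5333
After event 4: A_seq=5415 A_ack=200 B_seq=200 B_ack=5415
After event 5: A_seq=5415 A_ack=369 B_seq=369 B_ack=5415
After event 6: A_seq=5415 A_ack=369 B_seq=369 B_ack=5415
After event 7: A_seq=5415 A_ack=369 B_seq=369 B_ack=5415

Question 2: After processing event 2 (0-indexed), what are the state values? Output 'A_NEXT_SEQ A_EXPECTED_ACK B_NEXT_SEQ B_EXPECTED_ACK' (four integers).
After event 0: A_seq=5185 A_ack=200 B_seq=200 B_ack=5185
After event 1: A_seq=5333 A_ack=200 B_seq=200 B_ack=5333
After event 2: A_seq=5348 A_ack=200 B_seq=200 B_ack=5333

5348 200 200 5333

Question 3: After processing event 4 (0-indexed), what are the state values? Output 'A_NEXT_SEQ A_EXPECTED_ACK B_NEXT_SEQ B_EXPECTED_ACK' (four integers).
After event 0: A_seq=5185 A_ack=200 B_seq=200 B_ack=5185
After event 1: A_seq=5333 A_ack=200 B_seq=200 B_ack=5333
After event 2: A_seq=5348 A_ack=200 B_seq=200 B_ack=5333
After event 3: A_seq=5415 A_ack=200 B_seq=200 B_ack=5333
After event 4: A_seq=5415 A_ack=200 B_seq=200 B_ack=5415

5415 200 200 5415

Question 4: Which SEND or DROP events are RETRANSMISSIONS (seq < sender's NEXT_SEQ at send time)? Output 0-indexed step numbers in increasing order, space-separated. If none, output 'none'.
Answer: 4 6

Derivation:
Step 0: SEND seq=5000 -> fresh
Step 1: SEND seq=5185 -> fresh
Step 2: DROP seq=5333 -> fresh
Step 3: SEND seq=5348 -> fresh
Step 4: SEND seq=5333 -> retransmit
Step 5: SEND seq=200 -> fresh
Step 6: SEND seq=5333 -> retransmit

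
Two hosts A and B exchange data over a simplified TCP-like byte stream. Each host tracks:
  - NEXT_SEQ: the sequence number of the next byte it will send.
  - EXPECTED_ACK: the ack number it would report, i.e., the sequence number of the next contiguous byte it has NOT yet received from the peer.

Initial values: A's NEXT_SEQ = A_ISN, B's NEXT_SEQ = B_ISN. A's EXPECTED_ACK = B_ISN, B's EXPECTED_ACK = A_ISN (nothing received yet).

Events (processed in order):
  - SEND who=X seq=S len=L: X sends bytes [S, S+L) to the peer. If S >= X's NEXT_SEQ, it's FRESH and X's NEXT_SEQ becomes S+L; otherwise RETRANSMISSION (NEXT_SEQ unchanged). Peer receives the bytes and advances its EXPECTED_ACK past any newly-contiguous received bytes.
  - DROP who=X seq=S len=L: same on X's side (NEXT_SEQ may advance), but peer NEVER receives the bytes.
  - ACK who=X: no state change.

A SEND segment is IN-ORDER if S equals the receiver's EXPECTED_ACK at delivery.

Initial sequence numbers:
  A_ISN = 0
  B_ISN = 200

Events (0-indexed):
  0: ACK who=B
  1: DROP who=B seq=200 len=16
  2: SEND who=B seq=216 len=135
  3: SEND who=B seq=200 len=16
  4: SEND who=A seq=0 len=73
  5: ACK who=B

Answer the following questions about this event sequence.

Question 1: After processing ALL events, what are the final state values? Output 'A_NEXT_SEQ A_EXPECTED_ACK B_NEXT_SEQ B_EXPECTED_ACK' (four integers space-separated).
Answer: 73 351 351 73

Derivation:
After event 0: A_seq=0 A_ack=200 B_seq=200 B_ack=0
After event 1: A_seq=0 A_ack=200 B_seq=216 B_ack=0
After event 2: A_seq=0 A_ack=200 B_seq=351 B_ack=0
After event 3: A_seq=0 A_ack=351 B_seq=351 B_ack=0
After event 4: A_seq=73 A_ack=351 B_seq=351 B_ack=73
After event 5: A_seq=73 A_ack=351 B_seq=351 B_ack=73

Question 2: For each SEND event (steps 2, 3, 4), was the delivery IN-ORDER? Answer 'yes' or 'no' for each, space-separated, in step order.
Answer: no yes yes

Derivation:
Step 2: SEND seq=216 -> out-of-order
Step 3: SEND seq=200 -> in-order
Step 4: SEND seq=0 -> in-order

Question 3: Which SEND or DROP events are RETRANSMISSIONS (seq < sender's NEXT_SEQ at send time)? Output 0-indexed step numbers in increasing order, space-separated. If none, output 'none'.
Answer: 3

Derivation:
Step 1: DROP seq=200 -> fresh
Step 2: SEND seq=216 -> fresh
Step 3: SEND seq=200 -> retransmit
Step 4: SEND seq=0 -> fresh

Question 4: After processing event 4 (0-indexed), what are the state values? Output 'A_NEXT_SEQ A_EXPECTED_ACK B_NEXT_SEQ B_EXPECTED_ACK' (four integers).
After event 0: A_seq=0 A_ack=200 B_seq=200 B_ack=0
After event 1: A_seq=0 A_ack=200 B_seq=216 B_ack=0
After event 2: A_seq=0 A_ack=200 B_seq=351 B_ack=0
After event 3: A_seq=0 A_ack=351 B_seq=351 B_ack=0
After event 4: A_seq=73 A_ack=351 B_seq=351 B_ack=73

73 351 351 73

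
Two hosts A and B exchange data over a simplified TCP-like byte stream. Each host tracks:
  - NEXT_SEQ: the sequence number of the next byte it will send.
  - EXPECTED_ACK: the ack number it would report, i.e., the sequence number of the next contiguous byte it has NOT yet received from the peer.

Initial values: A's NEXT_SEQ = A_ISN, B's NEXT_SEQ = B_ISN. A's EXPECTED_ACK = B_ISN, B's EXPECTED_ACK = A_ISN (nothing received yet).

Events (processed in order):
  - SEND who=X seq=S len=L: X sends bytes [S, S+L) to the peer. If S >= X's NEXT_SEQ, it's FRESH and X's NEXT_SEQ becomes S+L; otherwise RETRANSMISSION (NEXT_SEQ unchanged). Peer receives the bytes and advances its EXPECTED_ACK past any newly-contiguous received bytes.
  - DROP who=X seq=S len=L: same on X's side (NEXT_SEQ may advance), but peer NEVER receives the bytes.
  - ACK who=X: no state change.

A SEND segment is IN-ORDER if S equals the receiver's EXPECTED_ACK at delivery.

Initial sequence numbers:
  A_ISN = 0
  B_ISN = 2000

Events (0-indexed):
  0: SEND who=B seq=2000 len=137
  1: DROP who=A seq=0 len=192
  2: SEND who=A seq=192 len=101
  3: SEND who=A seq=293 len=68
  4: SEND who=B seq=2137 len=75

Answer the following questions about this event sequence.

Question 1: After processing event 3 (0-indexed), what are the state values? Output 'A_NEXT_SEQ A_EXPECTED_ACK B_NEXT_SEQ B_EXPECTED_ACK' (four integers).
After event 0: A_seq=0 A_ack=2137 B_seq=2137 B_ack=0
After event 1: A_seq=192 A_ack=2137 B_seq=2137 B_ack=0
After event 2: A_seq=293 A_ack=2137 B_seq=2137 B_ack=0
After event 3: A_seq=361 A_ack=2137 B_seq=2137 B_ack=0

361 2137 2137 0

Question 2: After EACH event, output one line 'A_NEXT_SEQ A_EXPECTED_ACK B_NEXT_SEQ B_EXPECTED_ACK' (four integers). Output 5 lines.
0 2137 2137 0
192 2137 2137 0
293 2137 2137 0
361 2137 2137 0
361 2212 2212 0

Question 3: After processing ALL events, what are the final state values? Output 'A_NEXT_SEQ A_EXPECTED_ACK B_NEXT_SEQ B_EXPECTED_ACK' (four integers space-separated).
Answer: 361 2212 2212 0

Derivation:
After event 0: A_seq=0 A_ack=2137 B_seq=2137 B_ack=0
After event 1: A_seq=192 A_ack=2137 B_seq=2137 B_ack=0
After event 2: A_seq=293 A_ack=2137 B_seq=2137 B_ack=0
After event 3: A_seq=361 A_ack=2137 B_seq=2137 B_ack=0
After event 4: A_seq=361 A_ack=2212 B_seq=2212 B_ack=0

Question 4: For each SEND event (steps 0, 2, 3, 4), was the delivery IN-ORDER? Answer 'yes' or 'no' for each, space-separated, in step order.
Step 0: SEND seq=2000 -> in-order
Step 2: SEND seq=192 -> out-of-order
Step 3: SEND seq=293 -> out-of-order
Step 4: SEND seq=2137 -> in-order

Answer: yes no no yes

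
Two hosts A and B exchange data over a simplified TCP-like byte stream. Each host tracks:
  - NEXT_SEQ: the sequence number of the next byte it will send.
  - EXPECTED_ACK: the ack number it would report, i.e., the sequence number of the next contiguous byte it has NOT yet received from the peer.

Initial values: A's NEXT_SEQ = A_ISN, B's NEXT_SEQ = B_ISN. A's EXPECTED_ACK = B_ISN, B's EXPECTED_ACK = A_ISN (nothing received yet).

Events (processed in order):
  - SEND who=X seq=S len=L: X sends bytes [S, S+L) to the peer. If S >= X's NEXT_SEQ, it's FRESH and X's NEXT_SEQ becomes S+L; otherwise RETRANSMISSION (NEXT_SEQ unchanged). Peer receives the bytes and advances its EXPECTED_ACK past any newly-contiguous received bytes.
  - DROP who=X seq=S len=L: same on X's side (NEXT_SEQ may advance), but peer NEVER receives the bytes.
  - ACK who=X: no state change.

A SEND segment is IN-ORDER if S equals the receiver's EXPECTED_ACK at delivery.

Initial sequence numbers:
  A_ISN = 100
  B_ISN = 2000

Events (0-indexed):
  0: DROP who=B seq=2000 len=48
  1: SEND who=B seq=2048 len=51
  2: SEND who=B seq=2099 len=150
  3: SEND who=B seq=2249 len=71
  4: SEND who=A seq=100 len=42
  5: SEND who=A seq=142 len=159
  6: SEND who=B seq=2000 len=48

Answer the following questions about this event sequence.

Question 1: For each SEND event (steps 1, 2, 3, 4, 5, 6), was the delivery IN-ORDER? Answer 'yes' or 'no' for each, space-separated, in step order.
Answer: no no no yes yes yes

Derivation:
Step 1: SEND seq=2048 -> out-of-order
Step 2: SEND seq=2099 -> out-of-order
Step 3: SEND seq=2249 -> out-of-order
Step 4: SEND seq=100 -> in-order
Step 5: SEND seq=142 -> in-order
Step 6: SEND seq=2000 -> in-order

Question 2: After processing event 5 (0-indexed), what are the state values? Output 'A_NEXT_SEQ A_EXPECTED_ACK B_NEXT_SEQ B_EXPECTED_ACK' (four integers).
After event 0: A_seq=100 A_ack=2000 B_seq=2048 B_ack=100
After event 1: A_seq=100 A_ack=2000 B_seq=2099 B_ack=100
After event 2: A_seq=100 A_ack=2000 B_seq=2249 B_ack=100
After event 3: A_seq=100 A_ack=2000 B_seq=2320 B_ack=100
After event 4: A_seq=142 A_ack=2000 B_seq=2320 B_ack=142
After event 5: A_seq=301 A_ack=2000 B_seq=2320 B_ack=301

301 2000 2320 301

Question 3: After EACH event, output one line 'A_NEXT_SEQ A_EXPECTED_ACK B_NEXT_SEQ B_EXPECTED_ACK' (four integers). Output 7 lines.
100 2000 2048 100
100 2000 2099 100
100 2000 2249 100
100 2000 2320 100
142 2000 2320 142
301 2000 2320 301
301 2320 2320 301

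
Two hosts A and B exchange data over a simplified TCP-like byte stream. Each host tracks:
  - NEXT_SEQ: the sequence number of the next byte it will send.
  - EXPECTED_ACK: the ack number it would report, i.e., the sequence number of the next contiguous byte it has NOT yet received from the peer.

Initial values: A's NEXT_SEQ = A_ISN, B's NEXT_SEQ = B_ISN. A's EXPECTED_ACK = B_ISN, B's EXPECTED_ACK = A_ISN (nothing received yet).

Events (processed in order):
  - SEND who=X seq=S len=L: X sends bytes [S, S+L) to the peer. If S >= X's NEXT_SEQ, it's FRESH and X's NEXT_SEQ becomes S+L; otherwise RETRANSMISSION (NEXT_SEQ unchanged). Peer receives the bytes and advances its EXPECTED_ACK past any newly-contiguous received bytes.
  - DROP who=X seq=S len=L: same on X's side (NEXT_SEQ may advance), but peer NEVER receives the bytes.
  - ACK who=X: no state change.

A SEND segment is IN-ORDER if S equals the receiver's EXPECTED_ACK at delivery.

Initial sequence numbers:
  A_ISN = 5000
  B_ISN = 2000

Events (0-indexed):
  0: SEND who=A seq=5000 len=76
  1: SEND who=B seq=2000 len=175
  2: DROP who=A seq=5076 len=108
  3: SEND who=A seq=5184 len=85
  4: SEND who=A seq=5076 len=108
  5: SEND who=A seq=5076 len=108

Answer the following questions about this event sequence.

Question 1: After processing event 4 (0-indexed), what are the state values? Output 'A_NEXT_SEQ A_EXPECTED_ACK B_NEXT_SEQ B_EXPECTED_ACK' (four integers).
After event 0: A_seq=5076 A_ack=2000 B_seq=2000 B_ack=5076
After event 1: A_seq=5076 A_ack=2175 B_seq=2175 B_ack=5076
After event 2: A_seq=5184 A_ack=2175 B_seq=2175 B_ack=5076
After event 3: A_seq=5269 A_ack=2175 B_seq=2175 B_ack=5076
After event 4: A_seq=5269 A_ack=2175 B_seq=2175 B_ack=5269

5269 2175 2175 5269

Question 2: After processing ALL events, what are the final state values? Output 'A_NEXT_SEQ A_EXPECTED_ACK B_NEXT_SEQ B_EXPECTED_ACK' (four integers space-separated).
After event 0: A_seq=5076 A_ack=2000 B_seq=2000 B_ack=5076
After event 1: A_seq=5076 A_ack=2175 B_seq=2175 B_ack=5076
After event 2: A_seq=5184 A_ack=2175 B_seq=2175 B_ack=5076
After event 3: A_seq=5269 A_ack=2175 B_seq=2175 B_ack=5076
After event 4: A_seq=5269 A_ack=2175 B_seq=2175 B_ack=5269
After event 5: A_seq=5269 A_ack=2175 B_seq=2175 B_ack=5269

Answer: 5269 2175 2175 5269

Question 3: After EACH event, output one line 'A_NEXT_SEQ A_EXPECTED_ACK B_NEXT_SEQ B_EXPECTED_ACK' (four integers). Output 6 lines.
5076 2000 2000 5076
5076 2175 2175 5076
5184 2175 2175 5076
5269 2175 2175 5076
5269 2175 2175 5269
5269 2175 2175 5269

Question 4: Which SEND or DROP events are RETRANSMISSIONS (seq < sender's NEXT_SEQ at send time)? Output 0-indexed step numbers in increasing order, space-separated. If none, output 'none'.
Answer: 4 5

Derivation:
Step 0: SEND seq=5000 -> fresh
Step 1: SEND seq=2000 -> fresh
Step 2: DROP seq=5076 -> fresh
Step 3: SEND seq=5184 -> fresh
Step 4: SEND seq=5076 -> retransmit
Step 5: SEND seq=5076 -> retransmit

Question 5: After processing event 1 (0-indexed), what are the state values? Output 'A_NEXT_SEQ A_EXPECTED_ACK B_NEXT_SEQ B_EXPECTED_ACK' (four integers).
After event 0: A_seq=5076 A_ack=2000 B_seq=2000 B_ack=5076
After event 1: A_seq=5076 A_ack=2175 B_seq=2175 B_ack=5076

5076 2175 2175 5076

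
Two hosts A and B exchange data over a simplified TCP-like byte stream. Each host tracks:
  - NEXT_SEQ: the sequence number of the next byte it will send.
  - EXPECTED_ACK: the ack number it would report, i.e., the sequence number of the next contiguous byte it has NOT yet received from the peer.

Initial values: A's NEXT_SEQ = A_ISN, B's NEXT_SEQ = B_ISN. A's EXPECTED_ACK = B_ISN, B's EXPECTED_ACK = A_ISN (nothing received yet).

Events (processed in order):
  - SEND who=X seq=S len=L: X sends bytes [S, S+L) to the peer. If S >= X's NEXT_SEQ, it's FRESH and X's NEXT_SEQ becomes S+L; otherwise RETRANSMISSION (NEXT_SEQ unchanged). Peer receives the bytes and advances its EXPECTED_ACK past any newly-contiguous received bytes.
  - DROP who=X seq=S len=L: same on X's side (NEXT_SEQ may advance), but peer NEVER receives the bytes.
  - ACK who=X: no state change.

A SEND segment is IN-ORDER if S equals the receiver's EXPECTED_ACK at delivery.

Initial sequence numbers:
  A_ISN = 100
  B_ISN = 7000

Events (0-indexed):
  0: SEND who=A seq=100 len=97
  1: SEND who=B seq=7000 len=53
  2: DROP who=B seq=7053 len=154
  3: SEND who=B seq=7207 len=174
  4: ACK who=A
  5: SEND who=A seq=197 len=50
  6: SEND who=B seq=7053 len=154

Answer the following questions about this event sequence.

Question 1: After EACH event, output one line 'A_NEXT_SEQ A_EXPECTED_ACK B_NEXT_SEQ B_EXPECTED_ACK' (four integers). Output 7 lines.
197 7000 7000 197
197 7053 7053 197
197 7053 7207 197
197 7053 7381 197
197 7053 7381 197
247 7053 7381 247
247 7381 7381 247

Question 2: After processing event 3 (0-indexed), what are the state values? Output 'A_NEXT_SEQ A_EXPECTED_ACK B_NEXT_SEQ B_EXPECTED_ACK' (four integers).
After event 0: A_seq=197 A_ack=7000 B_seq=7000 B_ack=197
After event 1: A_seq=197 A_ack=7053 B_seq=7053 B_ack=197
After event 2: A_seq=197 A_ack=7053 B_seq=7207 B_ack=197
After event 3: A_seq=197 A_ack=7053 B_seq=7381 B_ack=197

197 7053 7381 197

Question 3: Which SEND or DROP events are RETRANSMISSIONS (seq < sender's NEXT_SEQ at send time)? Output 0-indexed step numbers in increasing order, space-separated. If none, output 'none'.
Step 0: SEND seq=100 -> fresh
Step 1: SEND seq=7000 -> fresh
Step 2: DROP seq=7053 -> fresh
Step 3: SEND seq=7207 -> fresh
Step 5: SEND seq=197 -> fresh
Step 6: SEND seq=7053 -> retransmit

Answer: 6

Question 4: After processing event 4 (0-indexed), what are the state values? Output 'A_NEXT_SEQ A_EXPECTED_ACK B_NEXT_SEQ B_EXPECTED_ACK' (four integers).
After event 0: A_seq=197 A_ack=7000 B_seq=7000 B_ack=197
After event 1: A_seq=197 A_ack=7053 B_seq=7053 B_ack=197
After event 2: A_seq=197 A_ack=7053 B_seq=7207 B_ack=197
After event 3: A_seq=197 A_ack=7053 B_seq=7381 B_ack=197
After event 4: A_seq=197 A_ack=7053 B_seq=7381 B_ack=197

197 7053 7381 197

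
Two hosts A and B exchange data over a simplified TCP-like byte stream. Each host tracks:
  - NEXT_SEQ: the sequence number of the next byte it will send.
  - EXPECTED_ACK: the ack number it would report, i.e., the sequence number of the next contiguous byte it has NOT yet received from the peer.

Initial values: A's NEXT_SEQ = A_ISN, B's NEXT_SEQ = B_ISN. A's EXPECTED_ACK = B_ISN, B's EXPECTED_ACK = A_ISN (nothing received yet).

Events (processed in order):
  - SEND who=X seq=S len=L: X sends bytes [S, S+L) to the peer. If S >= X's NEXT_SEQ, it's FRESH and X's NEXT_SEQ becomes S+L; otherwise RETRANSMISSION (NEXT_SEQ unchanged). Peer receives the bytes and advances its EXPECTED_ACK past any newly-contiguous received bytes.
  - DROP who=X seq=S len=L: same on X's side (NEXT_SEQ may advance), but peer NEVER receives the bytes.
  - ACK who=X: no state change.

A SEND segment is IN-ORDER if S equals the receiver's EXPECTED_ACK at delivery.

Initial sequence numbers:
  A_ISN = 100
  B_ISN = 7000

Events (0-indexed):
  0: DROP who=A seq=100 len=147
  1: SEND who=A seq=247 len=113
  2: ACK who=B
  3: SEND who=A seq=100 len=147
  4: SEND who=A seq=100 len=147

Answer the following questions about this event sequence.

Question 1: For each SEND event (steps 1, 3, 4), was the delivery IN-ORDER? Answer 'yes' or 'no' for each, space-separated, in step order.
Answer: no yes no

Derivation:
Step 1: SEND seq=247 -> out-of-order
Step 3: SEND seq=100 -> in-order
Step 4: SEND seq=100 -> out-of-order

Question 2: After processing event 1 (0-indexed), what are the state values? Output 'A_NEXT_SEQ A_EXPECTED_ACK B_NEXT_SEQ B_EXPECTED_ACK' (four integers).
After event 0: A_seq=247 A_ack=7000 B_seq=7000 B_ack=100
After event 1: A_seq=360 A_ack=7000 B_seq=7000 B_ack=100

360 7000 7000 100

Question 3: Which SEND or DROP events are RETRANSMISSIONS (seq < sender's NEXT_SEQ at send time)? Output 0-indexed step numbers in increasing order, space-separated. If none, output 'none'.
Step 0: DROP seq=100 -> fresh
Step 1: SEND seq=247 -> fresh
Step 3: SEND seq=100 -> retransmit
Step 4: SEND seq=100 -> retransmit

Answer: 3 4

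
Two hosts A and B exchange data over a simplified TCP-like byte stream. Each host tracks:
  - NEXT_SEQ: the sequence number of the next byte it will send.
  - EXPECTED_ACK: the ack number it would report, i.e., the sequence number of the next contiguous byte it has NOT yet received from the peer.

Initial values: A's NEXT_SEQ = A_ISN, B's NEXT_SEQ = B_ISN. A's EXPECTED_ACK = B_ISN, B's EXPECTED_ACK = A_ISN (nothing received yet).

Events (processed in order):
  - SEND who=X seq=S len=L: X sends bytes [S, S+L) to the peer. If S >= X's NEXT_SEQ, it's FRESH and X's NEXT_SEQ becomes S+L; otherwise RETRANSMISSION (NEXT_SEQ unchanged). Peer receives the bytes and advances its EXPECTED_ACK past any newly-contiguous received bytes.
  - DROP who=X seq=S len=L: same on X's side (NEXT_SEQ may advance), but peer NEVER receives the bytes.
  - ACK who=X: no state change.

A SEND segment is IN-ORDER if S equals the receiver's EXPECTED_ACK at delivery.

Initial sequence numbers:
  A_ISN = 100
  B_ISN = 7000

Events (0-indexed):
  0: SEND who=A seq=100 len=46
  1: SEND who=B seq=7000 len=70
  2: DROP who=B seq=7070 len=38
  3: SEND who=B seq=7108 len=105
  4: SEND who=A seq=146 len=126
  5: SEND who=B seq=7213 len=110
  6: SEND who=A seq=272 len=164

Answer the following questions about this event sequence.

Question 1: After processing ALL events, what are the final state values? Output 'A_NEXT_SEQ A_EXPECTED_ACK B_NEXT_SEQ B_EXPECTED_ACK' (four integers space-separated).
Answer: 436 7070 7323 436

Derivation:
After event 0: A_seq=146 A_ack=7000 B_seq=7000 B_ack=146
After event 1: A_seq=146 A_ack=7070 B_seq=7070 B_ack=146
After event 2: A_seq=146 A_ack=7070 B_seq=7108 B_ack=146
After event 3: A_seq=146 A_ack=7070 B_seq=7213 B_ack=146
After event 4: A_seq=272 A_ack=7070 B_seq=7213 B_ack=272
After event 5: A_seq=272 A_ack=7070 B_seq=7323 B_ack=272
After event 6: A_seq=436 A_ack=7070 B_seq=7323 B_ack=436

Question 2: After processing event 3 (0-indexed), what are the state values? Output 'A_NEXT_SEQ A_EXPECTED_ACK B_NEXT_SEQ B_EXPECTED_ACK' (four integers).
After event 0: A_seq=146 A_ack=7000 B_seq=7000 B_ack=146
After event 1: A_seq=146 A_ack=7070 B_seq=7070 B_ack=146
After event 2: A_seq=146 A_ack=7070 B_seq=7108 B_ack=146
After event 3: A_seq=146 A_ack=7070 B_seq=7213 B_ack=146

146 7070 7213 146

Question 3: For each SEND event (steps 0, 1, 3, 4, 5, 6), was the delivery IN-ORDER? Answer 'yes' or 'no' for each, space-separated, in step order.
Answer: yes yes no yes no yes

Derivation:
Step 0: SEND seq=100 -> in-order
Step 1: SEND seq=7000 -> in-order
Step 3: SEND seq=7108 -> out-of-order
Step 4: SEND seq=146 -> in-order
Step 5: SEND seq=7213 -> out-of-order
Step 6: SEND seq=272 -> in-order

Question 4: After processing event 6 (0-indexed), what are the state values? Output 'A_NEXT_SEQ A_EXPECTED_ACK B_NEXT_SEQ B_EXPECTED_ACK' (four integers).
After event 0: A_seq=146 A_ack=7000 B_seq=7000 B_ack=146
After event 1: A_seq=146 A_ack=7070 B_seq=7070 B_ack=146
After event 2: A_seq=146 A_ack=7070 B_seq=7108 B_ack=146
After event 3: A_seq=146 A_ack=7070 B_seq=7213 B_ack=146
After event 4: A_seq=272 A_ack=7070 B_seq=7213 B_ack=272
After event 5: A_seq=272 A_ack=7070 B_seq=7323 B_ack=272
After event 6: A_seq=436 A_ack=7070 B_seq=7323 B_ack=436

436 7070 7323 436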